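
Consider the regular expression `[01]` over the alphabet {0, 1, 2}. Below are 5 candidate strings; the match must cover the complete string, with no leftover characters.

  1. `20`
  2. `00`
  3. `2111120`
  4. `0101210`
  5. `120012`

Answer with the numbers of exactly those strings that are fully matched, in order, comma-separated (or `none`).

none

1 → no match
2 → no match
3 → no match
4 → no match
5 → no match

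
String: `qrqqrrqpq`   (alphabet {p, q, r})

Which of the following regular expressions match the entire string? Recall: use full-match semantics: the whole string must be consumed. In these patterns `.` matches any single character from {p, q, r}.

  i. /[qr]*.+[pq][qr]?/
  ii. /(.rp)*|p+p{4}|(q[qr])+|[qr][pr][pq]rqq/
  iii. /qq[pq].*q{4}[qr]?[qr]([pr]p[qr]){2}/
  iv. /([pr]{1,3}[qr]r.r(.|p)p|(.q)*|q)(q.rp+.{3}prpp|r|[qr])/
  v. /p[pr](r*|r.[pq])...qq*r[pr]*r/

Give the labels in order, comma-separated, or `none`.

i → match
ii → no match
iii → no match — must start with `qq`
iv → no match
v → no match — must start with `p`

i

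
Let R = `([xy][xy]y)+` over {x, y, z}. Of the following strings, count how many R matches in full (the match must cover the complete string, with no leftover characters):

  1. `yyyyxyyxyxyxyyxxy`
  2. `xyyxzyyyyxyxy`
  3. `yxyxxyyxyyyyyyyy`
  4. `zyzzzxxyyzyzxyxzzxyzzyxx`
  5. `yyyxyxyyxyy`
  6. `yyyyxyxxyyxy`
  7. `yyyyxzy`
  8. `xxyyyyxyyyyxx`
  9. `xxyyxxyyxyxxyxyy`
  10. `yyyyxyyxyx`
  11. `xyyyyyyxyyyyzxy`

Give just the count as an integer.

1

1 → no match
2 → no match
3 → no match
4 → no match — must end with `y`
5 → no match
6 → match
7 → no match
8 → no match — must end with `y`
9 → no match
10 → no match — must end with `y`
11 → no match
Total matched: 1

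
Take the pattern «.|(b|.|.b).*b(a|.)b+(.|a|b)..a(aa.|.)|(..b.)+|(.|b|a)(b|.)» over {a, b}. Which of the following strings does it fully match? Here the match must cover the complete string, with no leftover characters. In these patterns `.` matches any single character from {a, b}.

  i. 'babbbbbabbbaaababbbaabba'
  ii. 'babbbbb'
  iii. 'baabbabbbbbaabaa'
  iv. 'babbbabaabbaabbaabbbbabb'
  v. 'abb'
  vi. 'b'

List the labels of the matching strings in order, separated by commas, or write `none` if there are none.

i, iii, iv, vi

i → match
ii → no match
iii → match
iv → match
v → no match
vi → match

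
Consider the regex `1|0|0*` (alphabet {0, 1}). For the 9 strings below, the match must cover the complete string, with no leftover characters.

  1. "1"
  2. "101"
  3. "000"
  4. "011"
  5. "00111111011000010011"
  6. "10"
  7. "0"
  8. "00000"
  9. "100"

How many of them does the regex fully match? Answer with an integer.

4

1 → match
2 → no match
3 → match
4 → no match
5 → no match
6 → no match
7 → match
8 → match
9 → no match
Total matched: 4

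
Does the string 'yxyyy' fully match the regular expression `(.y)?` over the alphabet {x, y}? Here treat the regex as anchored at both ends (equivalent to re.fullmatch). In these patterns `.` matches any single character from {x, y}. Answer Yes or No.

No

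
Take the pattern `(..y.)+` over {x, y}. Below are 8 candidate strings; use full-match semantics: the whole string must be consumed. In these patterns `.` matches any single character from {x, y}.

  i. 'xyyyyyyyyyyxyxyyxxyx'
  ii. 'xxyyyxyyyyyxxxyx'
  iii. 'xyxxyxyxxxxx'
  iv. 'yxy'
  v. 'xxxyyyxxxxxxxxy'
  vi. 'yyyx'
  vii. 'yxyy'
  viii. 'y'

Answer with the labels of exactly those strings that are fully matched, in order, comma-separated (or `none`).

i, ii, vi, vii

i → match
ii → match
iii. 'xyxxyxyxxxxx' → no match
iv. 'yxy' → no match
v → no match
vi. 'yyyx' → match
vii. 'yxyy' → match
viii. 'y' → no match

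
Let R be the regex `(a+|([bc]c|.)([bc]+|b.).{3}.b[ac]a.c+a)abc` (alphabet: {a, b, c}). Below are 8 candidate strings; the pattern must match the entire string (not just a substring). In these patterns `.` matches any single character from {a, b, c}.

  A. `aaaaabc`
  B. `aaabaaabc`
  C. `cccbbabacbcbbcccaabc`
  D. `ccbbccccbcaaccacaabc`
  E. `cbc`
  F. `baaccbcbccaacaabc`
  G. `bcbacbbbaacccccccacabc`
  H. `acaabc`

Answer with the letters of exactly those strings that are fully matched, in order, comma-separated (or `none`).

A

A → match
B → no match
C → no match
D → no match
E → no match — must end with `abc`
F → no match
G → no match
H → no match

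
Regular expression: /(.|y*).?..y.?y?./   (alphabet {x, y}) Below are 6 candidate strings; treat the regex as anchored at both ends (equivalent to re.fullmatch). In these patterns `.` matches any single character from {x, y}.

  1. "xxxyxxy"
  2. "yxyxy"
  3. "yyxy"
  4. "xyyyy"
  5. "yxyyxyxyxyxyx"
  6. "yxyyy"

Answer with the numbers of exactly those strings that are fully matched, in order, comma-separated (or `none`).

2, 4, 6

1. "xxxyxxy" → no match
2. "yxyxy" → match
3. "yyxy" → no match
4. "xyyyy" → match
5 → no match
6. "yxyyy" → match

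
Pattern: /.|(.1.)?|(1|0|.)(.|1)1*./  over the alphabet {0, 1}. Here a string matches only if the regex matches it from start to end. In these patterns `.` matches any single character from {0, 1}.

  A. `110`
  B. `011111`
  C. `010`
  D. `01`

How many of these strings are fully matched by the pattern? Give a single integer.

A. `110` → match
B. `011111` → match
C. `010` → match
D. `01` → no match
Total matched: 3

3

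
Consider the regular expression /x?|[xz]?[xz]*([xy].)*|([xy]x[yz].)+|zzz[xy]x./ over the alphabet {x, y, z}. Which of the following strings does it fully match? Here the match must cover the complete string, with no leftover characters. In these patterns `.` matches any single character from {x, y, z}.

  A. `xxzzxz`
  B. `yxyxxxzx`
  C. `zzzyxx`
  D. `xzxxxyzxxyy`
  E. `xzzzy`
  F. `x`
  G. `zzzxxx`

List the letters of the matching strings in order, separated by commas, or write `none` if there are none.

A, B, C, D, F, G

A → match
B → match
C → match
D → match
E → no match
F → match
G → match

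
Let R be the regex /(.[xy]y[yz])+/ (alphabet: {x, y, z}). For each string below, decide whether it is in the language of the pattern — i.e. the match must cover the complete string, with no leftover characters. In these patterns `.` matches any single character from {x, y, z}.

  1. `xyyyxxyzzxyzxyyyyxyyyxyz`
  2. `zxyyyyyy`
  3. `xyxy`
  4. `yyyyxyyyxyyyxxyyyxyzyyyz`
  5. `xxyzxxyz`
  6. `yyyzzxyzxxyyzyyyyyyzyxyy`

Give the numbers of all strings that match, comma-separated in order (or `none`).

1 → match
2 → match
3 → no match
4 → match
5 → match
6 → match

1, 2, 4, 5, 6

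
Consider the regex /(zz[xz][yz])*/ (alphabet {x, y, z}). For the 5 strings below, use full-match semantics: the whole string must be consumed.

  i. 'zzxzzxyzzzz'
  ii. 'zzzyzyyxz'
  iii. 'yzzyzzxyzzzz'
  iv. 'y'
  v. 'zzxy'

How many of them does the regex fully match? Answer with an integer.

i. 'zzxzzxyzzzz' → no match
ii. 'zzzyzyyxz' → no match
iii. 'yzzyzzxyzzzz' → no match
iv. 'y' → no match
v. 'zzxy' → match
Total matched: 1

1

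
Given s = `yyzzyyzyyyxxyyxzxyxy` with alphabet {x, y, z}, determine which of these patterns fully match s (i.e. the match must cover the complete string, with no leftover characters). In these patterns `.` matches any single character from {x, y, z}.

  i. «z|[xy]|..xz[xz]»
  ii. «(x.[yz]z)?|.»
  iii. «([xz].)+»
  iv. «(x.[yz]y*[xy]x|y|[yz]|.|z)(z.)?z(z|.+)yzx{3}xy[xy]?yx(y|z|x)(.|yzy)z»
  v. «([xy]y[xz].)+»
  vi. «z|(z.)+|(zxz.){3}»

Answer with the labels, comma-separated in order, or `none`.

i → no match
ii → no match
iii → no match
iv → no match — must end with `z`
v → match
vi → no match

v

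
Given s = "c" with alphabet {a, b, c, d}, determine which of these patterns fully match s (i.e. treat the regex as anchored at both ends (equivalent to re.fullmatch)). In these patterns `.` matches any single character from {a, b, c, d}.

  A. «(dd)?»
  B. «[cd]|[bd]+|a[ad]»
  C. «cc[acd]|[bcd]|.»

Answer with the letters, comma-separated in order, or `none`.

A → no match
B → match
C → match

B, C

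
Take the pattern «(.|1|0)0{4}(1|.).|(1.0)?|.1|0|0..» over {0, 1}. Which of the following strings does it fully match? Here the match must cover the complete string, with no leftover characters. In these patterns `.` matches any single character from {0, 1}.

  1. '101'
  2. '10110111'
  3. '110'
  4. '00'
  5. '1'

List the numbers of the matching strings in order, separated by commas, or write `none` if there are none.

3

1. '101' → no match
2. '10110111' → no match
3. '110' → match
4. '00' → no match
5. '1' → no match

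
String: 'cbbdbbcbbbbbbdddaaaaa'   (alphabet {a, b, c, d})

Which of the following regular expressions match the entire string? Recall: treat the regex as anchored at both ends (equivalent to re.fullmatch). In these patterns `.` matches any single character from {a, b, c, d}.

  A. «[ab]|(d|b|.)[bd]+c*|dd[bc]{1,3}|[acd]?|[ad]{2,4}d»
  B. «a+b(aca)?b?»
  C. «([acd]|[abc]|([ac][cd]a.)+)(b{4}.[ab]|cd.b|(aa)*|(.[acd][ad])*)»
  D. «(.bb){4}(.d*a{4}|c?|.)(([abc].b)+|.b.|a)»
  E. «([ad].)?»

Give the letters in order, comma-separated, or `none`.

A → no match
B → no match — must start with 'a'
C → no match
D → match
E → no match

D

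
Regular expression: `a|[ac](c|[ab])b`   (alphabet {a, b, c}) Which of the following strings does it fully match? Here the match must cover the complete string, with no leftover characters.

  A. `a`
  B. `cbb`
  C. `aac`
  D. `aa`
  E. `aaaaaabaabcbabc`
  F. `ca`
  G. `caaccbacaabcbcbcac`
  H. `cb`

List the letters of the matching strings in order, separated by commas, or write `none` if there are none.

A, B

A → match
B → match
C → no match
D → no match
E → no match
F → no match
G → no match
H → no match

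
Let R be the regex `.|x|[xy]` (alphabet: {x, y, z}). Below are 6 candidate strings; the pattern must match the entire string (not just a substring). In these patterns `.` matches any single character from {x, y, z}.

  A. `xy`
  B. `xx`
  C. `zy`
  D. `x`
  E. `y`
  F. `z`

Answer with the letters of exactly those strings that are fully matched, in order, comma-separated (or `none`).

A → no match
B → no match
C → no match
D → match
E → match
F → match

D, E, F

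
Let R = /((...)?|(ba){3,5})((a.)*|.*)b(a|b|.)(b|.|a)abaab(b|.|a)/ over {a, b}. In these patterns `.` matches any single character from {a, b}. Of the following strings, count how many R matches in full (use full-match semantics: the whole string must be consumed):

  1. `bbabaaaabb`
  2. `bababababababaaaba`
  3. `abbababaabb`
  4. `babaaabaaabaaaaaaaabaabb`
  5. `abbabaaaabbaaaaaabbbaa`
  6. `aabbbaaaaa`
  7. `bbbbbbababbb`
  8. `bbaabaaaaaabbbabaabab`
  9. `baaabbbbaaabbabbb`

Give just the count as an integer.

1 → no match
2 → no match
3 → match
4 → no match
5 → no match
6 → no match
7 → no match
8 → no match
9 → no match
Total matched: 1

1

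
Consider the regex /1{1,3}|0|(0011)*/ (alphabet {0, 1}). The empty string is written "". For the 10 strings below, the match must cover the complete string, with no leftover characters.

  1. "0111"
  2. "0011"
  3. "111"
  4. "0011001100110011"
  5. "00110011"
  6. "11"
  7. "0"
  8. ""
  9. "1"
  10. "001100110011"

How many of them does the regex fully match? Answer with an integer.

9

1 → no match
2 → match
3 → match
4 → match
5 → match
6 → match
7 → match
8 → match
9 → match
10 → match
Total matched: 9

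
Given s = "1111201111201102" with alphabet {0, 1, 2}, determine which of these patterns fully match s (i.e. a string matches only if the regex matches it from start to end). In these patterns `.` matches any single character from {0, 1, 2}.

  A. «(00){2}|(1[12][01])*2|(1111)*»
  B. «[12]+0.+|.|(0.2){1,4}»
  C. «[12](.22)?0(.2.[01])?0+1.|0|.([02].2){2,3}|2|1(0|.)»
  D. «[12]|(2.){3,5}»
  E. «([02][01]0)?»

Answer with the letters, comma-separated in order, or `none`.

A → match
B → match
C → no match
D → no match
E → no match

A, B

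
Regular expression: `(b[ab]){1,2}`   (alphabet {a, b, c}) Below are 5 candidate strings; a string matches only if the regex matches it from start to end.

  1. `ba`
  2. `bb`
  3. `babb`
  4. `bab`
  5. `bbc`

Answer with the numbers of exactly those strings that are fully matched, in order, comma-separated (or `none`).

1, 2, 3

1. `ba` → match
2. `bb` → match
3. `babb` → match
4. `bab` → no match
5. `bbc` → no match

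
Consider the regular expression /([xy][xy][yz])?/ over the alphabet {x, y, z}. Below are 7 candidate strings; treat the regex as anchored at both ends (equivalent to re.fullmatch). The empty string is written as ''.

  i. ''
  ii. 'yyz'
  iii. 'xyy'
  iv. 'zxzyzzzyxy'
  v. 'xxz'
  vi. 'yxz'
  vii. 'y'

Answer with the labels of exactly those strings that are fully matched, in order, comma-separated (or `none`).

i → match
ii → match
iii → match
iv → no match
v → match
vi → match
vii → no match

i, ii, iii, v, vi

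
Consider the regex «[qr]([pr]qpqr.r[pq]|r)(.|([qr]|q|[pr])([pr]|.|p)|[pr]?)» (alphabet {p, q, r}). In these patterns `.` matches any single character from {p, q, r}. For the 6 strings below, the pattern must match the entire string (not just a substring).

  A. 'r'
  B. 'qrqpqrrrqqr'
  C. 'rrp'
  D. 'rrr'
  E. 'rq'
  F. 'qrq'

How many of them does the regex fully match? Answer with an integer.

4

A. 'r' → no match
B. 'qrqpqrrrqqr' → match
C. 'rrp' → match
D. 'rrr' → match
E. 'rq' → no match
F. 'qrq' → match
Total matched: 4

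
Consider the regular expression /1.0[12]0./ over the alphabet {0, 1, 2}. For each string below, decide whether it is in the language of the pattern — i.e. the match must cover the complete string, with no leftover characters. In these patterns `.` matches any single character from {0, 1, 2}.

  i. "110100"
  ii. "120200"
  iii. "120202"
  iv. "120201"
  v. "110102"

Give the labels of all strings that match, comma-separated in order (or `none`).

i, ii, iii, iv, v

i. "110100" → match
ii. "120200" → match
iii. "120202" → match
iv. "120201" → match
v. "110102" → match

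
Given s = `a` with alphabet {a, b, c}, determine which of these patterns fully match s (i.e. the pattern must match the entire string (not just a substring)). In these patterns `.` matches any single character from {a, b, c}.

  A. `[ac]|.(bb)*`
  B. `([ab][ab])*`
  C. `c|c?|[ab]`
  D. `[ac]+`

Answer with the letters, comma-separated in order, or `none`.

A → match
B → no match
C → match
D → match

A, C, D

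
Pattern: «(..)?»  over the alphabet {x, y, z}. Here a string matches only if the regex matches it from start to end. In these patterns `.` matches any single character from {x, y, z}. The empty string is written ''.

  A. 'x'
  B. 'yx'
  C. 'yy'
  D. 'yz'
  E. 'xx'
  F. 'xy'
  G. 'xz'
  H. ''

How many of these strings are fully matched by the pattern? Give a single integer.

A → no match
B → match
C → match
D → match
E → match
F → match
G → match
H → match
Total matched: 7

7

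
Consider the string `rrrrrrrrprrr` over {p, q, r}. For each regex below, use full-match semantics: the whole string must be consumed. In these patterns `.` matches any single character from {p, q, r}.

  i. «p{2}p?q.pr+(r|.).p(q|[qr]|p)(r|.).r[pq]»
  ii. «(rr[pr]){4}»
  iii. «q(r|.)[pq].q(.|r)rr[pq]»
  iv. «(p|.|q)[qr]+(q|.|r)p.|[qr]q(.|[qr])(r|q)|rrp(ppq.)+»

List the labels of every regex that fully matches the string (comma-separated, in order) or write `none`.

i → no match — must start with `p`
ii → match
iii → no match — must start with `q`
iv → no match

ii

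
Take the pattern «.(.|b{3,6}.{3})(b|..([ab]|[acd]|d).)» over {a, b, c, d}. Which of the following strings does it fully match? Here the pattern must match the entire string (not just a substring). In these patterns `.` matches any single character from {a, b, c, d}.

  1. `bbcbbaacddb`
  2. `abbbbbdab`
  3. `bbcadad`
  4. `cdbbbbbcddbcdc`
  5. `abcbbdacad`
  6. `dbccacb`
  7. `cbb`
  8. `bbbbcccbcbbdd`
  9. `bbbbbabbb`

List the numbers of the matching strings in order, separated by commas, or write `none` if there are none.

1 → no match
2 → match
3 → no match
4 → no match
5 → no match
6 → no match
7 → match
8 → no match
9 → match

2, 7, 9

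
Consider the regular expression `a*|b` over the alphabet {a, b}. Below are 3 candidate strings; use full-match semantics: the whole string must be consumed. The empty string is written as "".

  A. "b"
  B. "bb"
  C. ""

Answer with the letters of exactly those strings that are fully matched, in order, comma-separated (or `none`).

A. "b" → match
B. "bb" → no match
C. "" → match

A, C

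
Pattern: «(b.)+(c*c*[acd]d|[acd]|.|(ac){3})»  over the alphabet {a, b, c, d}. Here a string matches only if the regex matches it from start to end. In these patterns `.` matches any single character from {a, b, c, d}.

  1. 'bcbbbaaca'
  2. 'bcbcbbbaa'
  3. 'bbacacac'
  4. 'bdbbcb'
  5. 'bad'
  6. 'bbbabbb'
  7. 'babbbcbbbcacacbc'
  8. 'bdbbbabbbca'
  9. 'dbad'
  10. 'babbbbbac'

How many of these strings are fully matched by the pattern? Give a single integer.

6

1 → no match
2 → match
3 → match
4 → no match
5 → match
6 → match
7 → no match
8 → match
9 → no match — must start with 'b'
10 → match
Total matched: 6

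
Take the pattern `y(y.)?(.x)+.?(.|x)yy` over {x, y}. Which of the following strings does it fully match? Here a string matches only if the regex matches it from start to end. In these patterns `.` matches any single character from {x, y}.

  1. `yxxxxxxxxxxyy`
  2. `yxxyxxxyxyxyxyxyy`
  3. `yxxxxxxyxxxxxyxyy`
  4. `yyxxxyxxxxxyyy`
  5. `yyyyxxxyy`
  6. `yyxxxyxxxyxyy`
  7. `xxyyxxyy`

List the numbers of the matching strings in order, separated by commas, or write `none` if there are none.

1 → match
2 → match
3 → match
4 → match
5 → match
6 → match
7 → no match — must start with `y`

1, 2, 3, 4, 5, 6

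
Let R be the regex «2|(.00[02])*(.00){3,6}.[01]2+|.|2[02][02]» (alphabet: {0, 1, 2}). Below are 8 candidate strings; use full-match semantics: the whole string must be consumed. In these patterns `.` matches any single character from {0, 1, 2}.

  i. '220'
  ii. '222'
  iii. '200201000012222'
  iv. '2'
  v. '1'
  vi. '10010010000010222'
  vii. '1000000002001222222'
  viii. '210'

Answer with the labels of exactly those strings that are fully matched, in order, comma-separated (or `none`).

i → match
ii → match
iii → no match
iv → match
v → match
vi → match
vii → no match
viii → no match

i, ii, iv, v, vi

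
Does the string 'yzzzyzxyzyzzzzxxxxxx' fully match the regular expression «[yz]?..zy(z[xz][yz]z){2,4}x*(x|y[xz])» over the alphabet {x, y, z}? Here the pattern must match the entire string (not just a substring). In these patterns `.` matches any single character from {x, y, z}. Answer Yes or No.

No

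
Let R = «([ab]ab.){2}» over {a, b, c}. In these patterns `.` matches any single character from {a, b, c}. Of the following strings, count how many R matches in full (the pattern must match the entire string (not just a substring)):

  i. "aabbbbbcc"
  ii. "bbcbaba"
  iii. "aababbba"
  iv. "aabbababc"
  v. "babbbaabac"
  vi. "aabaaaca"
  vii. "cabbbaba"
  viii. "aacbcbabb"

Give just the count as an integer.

0

i. "aabbbbbcc" → no match
ii. "bbcbaba" → no match
iii. "aababbba" → no match
iv. "aabbababc" → no match
v. "babbbaabac" → no match
vi. "aabaaaca" → no match
vii. "cabbbaba" → no match
viii. "aacbcbabb" → no match
Total matched: 0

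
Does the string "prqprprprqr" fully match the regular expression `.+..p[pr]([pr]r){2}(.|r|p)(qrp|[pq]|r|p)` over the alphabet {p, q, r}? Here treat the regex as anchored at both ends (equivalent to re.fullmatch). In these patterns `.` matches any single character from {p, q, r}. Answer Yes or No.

Yes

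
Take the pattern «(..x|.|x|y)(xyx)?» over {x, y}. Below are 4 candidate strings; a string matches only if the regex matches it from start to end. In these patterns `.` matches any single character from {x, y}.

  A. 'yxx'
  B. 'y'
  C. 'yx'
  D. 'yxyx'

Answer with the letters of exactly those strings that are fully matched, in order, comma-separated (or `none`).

A → match
B → match
C → no match
D → match

A, B, D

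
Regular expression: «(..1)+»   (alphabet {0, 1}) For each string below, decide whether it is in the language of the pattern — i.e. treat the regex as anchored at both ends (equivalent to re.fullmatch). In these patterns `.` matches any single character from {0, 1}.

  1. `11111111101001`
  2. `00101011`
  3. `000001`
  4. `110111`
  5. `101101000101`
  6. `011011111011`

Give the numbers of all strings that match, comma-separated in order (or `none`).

6

1 → no match
2 → no match
3 → no match
4 → no match
5 → no match
6 → match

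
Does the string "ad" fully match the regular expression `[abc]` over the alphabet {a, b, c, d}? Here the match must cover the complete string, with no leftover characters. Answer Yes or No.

No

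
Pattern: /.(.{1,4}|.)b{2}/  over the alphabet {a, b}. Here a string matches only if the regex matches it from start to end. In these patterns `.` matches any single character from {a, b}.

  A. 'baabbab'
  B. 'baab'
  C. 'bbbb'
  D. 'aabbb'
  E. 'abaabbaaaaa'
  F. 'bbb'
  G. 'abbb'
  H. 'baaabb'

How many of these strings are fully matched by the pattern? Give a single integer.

4

A → no match
B → no match
C → match
D → match
E → no match — must end with 'b'
F → no match
G → match
H → match
Total matched: 4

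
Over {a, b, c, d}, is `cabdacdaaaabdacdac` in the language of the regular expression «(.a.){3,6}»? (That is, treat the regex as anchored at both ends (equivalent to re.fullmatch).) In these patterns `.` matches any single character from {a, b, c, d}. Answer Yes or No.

Yes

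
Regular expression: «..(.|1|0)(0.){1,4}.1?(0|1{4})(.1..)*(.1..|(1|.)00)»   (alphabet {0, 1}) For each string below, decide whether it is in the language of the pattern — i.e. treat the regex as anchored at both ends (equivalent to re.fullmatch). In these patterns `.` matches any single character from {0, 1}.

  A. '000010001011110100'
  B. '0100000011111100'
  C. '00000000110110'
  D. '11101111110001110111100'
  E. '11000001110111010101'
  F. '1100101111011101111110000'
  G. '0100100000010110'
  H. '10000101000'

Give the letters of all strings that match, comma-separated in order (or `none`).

A → match
B → match
C → no match
D → no match
E → no match
F → match
G → no match
H → no match

A, B, F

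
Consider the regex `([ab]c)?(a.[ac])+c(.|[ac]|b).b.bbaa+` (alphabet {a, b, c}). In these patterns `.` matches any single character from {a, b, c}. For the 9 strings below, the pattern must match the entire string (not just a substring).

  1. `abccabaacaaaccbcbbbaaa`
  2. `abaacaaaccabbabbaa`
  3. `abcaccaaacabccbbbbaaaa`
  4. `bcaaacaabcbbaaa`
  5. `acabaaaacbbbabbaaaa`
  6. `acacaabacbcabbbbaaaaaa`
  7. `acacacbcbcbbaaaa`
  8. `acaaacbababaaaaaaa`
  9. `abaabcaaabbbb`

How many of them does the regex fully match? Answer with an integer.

1 → no match
2 → match
3 → no match
4 → match
5 → match
6 → no match
7 → match
8 → no match
9 → no match — must end with `a`
Total matched: 4

4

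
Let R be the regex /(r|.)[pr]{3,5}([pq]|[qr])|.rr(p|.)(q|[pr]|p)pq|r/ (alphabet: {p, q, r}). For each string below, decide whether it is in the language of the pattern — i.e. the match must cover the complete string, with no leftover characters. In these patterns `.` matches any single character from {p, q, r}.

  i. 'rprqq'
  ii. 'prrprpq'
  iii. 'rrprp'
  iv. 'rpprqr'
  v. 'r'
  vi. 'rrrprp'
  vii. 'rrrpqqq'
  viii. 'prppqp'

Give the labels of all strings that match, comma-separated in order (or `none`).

i → no match
ii → match
iii → match
iv → no match
v → match
vi → match
vii → no match
viii → no match

ii, iii, v, vi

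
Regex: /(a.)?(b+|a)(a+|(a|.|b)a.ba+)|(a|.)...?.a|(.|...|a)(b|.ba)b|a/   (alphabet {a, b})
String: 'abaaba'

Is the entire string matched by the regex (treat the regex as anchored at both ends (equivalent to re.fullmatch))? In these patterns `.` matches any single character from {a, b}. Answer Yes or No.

Yes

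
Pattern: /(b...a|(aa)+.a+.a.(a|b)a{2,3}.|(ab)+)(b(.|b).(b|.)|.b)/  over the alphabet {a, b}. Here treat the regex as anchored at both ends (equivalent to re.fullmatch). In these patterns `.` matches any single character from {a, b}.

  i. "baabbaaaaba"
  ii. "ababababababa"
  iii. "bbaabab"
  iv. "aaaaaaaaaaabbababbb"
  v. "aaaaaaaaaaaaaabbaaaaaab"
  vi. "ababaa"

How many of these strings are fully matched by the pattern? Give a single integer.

0

i. "baabbaaaaba" → no match
ii → no match
iii. "bbaabab" → no match
iv → no match
v → no match
vi. "ababaa" → no match
Total matched: 0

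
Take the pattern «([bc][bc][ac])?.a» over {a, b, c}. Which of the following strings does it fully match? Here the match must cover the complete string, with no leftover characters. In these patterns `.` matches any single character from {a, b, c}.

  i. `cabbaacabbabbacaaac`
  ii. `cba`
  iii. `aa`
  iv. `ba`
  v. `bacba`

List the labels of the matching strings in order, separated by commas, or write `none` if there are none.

i → no match — must end with `a`
ii → no match
iii → match
iv → match
v → no match

iii, iv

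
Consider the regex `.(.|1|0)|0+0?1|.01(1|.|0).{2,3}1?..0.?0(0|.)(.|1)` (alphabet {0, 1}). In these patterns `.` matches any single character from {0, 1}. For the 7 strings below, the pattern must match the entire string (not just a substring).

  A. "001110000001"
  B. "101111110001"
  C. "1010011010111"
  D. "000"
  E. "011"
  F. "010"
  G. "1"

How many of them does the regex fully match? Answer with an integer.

A. "001110000001" → match
B. "101111110001" → match
C → no match
D. "000" → no match
E. "011" → no match
F. "010" → no match
G. "1" → no match
Total matched: 2

2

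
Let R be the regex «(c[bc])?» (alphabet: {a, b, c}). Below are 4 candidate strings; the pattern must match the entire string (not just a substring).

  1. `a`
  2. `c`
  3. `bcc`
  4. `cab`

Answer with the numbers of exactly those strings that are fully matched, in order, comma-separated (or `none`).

none

1 → no match
2 → no match
3 → no match
4 → no match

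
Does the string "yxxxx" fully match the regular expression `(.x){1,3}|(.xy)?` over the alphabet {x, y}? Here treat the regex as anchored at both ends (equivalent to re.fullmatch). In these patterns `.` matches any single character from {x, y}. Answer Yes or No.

No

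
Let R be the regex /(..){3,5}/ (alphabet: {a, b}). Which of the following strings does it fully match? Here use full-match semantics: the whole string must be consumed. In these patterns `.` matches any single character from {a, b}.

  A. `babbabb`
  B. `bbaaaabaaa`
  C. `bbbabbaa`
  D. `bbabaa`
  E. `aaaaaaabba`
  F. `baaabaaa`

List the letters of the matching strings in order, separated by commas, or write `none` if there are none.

A → no match
B → match
C → match
D → match
E → match
F → match

B, C, D, E, F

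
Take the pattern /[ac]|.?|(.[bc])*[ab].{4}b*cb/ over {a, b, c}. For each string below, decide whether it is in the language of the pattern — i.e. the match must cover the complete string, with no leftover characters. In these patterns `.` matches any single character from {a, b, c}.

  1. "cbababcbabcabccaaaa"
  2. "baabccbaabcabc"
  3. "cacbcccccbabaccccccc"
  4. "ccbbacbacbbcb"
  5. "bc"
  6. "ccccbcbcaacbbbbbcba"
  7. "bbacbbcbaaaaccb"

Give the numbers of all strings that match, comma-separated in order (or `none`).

1 → no match
2 → no match
3 → no match
4 → match
5 → no match
6 → no match
7 → match

4, 7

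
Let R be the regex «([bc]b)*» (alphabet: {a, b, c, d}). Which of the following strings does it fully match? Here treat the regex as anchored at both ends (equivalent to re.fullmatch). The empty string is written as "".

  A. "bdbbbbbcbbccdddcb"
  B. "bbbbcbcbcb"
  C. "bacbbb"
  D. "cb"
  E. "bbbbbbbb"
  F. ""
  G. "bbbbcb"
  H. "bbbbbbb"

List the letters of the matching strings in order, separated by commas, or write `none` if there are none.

B, D, E, F, G

A → no match
B. "bbbbcbcbcb" → match
C. "bacbbb" → no match
D. "cb" → match
E. "bbbbbbbb" → match
F. "" → match
G. "bbbbcb" → match
H. "bbbbbbb" → no match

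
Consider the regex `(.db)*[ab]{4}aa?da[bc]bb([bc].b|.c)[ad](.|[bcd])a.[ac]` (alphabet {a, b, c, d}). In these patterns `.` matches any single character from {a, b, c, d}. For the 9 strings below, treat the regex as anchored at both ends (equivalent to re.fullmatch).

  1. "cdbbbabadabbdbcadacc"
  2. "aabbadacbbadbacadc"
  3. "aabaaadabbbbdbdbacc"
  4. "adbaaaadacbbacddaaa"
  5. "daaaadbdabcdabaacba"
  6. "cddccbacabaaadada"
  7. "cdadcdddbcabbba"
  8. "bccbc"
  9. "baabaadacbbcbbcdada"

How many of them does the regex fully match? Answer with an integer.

1

1 → no match
2 → no match
3 → match
4 → no match
5 → no match
6 → no match
7 → no match
8. "bccbc" → no match
9 → no match
Total matched: 1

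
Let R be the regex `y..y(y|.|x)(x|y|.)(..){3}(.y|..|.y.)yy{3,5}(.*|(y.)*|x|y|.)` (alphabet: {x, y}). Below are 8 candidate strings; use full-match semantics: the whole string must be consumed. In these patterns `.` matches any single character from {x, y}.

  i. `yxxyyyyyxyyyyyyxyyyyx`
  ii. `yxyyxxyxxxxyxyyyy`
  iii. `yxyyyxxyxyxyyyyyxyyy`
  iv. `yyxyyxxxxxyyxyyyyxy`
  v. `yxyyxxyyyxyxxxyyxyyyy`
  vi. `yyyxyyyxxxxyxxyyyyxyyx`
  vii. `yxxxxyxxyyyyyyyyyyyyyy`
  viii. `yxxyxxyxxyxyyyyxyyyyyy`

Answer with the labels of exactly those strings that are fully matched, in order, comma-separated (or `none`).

none

i → no match
ii → no match
iii → no match
iv → no match
v → no match
vi → no match
vii → no match
viii → no match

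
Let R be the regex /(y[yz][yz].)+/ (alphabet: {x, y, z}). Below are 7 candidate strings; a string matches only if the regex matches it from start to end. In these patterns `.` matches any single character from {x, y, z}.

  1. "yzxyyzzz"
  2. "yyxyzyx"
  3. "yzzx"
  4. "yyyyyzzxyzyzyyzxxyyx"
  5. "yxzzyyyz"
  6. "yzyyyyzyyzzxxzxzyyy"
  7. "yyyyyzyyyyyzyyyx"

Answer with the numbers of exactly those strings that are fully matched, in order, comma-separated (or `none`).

3, 7

1 → no match
2 → no match
3 → match
4 → no match
5 → no match
6 → no match
7 → match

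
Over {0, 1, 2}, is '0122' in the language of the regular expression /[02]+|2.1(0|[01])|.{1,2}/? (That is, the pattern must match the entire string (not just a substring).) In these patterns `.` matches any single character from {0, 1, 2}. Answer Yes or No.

No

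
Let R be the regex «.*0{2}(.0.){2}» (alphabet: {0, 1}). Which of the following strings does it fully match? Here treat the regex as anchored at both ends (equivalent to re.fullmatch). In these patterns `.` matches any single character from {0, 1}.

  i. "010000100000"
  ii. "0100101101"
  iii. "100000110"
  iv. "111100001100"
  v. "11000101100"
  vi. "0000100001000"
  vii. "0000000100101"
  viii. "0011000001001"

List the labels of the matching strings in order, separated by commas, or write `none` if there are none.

i, ii, iv, v, vi, vii, viii

i → match
ii → match
iii → no match
iv → match
v → match
vi → match
vii → match
viii → match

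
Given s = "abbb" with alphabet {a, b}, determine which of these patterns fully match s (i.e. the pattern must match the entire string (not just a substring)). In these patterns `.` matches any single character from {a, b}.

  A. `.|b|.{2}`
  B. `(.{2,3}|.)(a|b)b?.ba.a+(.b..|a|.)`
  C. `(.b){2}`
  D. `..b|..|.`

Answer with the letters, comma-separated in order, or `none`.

A → no match
B → no match
C → match
D → no match

C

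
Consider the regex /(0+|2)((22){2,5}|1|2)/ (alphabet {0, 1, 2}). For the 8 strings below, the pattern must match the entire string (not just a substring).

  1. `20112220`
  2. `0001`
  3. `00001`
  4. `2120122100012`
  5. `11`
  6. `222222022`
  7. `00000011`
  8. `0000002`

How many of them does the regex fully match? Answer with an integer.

3

1. `20112220` → no match
2. `0001` → match
3. `00001` → match
4 → no match
5. `11` → no match
6. `222222022` → no match
7. `00000011` → no match
8. `0000002` → match
Total matched: 3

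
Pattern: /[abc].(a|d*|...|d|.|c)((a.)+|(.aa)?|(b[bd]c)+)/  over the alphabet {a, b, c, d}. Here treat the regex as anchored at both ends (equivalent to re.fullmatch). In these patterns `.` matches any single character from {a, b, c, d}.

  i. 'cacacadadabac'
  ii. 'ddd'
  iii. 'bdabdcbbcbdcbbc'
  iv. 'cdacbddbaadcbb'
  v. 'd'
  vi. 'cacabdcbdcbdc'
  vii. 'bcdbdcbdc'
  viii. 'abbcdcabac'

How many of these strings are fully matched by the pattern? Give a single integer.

i → match
ii. 'ddd' → no match
iii → match
iv → no match
v. 'd' → no match
vi → no match
vii. 'bcdbdcbdc' → match
viii. 'abbcdcabac' → no match
Total matched: 3

3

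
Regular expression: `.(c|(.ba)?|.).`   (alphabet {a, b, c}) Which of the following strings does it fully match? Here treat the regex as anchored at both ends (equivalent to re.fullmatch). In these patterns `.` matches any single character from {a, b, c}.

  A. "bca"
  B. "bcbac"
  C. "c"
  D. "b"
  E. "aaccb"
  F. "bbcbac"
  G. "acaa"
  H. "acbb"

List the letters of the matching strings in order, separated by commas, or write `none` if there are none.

A, B

A → match
B → match
C → no match
D → no match
E → no match
F → no match
G → no match
H → no match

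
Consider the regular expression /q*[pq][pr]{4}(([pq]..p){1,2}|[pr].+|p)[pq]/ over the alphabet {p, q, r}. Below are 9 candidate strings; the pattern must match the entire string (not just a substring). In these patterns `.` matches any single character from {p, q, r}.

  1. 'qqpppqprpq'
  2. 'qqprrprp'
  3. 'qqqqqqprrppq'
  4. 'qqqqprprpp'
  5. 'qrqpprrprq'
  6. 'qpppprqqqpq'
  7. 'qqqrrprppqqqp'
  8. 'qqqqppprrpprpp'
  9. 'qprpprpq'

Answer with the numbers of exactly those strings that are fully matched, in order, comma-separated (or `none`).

3, 4, 6, 7, 8, 9

1 → no match
2 → no match
3 → match
4 → match
5 → no match
6 → match
7 → match
8 → match
9 → match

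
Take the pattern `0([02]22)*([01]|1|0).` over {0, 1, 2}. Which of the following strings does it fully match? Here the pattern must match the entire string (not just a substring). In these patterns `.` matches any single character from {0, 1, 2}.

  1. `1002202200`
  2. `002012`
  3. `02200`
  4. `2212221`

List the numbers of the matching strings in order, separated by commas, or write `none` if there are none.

none

1. `1002202200` → no match — must start with `0`
2. `002012` → no match
3. `02200` → no match
4. `2212221` → no match — must start with `0`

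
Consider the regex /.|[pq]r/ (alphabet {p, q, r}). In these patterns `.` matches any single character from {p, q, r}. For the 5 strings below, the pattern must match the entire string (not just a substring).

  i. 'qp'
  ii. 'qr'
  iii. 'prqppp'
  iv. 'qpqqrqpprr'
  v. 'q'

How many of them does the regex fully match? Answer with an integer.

i. 'qp' → no match
ii. 'qr' → match
iii. 'prqppp' → no match
iv. 'qpqqrqpprr' → no match
v. 'q' → match
Total matched: 2

2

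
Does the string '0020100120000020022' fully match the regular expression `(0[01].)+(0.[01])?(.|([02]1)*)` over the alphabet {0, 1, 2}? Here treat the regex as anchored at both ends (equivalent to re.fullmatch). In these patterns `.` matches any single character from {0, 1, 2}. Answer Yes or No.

Yes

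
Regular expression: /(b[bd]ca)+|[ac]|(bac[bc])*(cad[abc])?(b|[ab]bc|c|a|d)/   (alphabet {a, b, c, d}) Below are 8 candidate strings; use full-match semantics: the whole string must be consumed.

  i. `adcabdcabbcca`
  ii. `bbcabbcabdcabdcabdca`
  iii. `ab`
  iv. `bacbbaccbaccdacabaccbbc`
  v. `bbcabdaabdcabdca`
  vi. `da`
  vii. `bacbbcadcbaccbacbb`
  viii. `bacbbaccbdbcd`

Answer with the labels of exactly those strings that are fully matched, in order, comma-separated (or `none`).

ii

i → no match
ii → match
iii → no match
iv → no match
v → no match
vi → no match
vii → no match
viii → no match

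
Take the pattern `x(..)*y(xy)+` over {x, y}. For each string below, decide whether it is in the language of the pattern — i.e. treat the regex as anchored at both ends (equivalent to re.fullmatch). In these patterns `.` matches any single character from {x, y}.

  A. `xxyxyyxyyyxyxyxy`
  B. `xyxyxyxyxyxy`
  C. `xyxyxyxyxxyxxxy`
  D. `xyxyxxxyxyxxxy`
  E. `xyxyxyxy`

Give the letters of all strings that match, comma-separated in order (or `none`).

A, B, E

A → match
B → match
C → no match
D → no match
E → match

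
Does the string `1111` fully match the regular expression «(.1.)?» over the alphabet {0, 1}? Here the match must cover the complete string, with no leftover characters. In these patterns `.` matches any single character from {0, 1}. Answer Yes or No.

No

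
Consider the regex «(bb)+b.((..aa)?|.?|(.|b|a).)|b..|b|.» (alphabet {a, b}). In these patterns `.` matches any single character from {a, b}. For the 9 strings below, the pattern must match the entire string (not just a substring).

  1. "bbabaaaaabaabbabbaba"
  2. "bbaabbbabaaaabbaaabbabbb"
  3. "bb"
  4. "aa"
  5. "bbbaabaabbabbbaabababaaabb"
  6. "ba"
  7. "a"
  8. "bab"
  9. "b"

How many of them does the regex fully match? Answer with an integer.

1 → no match
2 → no match
3 → no match
4 → no match
5 → no match
6 → no match
7 → match
8 → match
9 → match
Total matched: 3

3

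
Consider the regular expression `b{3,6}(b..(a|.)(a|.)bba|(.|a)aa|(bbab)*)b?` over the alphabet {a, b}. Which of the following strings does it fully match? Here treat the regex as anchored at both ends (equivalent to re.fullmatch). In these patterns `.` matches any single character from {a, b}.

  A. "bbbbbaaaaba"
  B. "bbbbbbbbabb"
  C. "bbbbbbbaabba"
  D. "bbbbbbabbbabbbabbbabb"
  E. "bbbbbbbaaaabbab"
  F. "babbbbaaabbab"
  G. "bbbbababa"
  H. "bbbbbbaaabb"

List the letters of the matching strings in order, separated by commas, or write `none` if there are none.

A → no match
B → match
C → match
D → match
E → match
F → no match
G → no match
H → no match

B, C, D, E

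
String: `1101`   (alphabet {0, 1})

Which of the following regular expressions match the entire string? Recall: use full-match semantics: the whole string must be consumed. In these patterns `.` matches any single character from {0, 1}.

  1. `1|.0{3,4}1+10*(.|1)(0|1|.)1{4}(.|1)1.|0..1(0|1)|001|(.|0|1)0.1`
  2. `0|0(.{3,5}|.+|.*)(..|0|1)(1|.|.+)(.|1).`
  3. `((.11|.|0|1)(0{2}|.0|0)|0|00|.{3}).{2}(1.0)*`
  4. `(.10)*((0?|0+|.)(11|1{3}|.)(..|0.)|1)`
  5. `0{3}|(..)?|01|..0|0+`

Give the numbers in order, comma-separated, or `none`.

1 → no match
2 → no match — must start with `0`
3 → no match
4 → match
5 → no match

4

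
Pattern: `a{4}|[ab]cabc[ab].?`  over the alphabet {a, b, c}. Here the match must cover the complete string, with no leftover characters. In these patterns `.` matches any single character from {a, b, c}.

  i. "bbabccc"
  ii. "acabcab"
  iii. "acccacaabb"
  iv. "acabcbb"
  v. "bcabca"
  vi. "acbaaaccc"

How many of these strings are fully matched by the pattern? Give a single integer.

i. "bbabccc" → no match
ii. "acabcab" → match
iii. "acccacaabb" → no match
iv. "acabcbb" → match
v. "bcabca" → match
vi. "acbaaaccc" → no match
Total matched: 3

3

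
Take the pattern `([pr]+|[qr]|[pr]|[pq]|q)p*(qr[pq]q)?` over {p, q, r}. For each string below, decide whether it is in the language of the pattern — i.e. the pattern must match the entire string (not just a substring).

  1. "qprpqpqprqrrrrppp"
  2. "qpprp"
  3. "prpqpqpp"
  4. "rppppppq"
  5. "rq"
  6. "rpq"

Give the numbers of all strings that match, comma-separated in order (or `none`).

none

1 → no match
2 → no match
3 → no match
4 → no match
5 → no match
6 → no match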